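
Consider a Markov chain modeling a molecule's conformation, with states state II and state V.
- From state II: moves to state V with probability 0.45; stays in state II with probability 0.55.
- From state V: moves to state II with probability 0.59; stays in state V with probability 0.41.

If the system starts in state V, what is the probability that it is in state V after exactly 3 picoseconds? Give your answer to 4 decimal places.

0.4327

Propagate the distribution vector 3 picoseconds from state V.
After 0 picoseconds: (0.0000, 1.0000)
After 1 picosecond: (0.5900, 0.4100)
After 2 picoseconds: (0.5664, 0.4336)
After 3 picoseconds: (0.5673, 0.4327)
P(in state V after 3 picoseconds) = 0.4327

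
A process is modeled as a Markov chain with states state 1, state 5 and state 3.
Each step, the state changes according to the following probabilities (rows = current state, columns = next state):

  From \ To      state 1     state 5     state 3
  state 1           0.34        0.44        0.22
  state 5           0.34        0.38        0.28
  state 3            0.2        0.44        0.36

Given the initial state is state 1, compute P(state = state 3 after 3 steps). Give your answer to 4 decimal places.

0.2836

Propagate the distribution vector 3 steps from state 1.
After 0 steps: (1.0000, 0.0000, 0.0000)
After 1 step: (0.3400, 0.4400, 0.2200)
After 2 steps: (0.3092, 0.4136, 0.2772)
After 3 steps: (0.3012, 0.4152, 0.2836)
P(in state 3 after 3 steps) = 0.2836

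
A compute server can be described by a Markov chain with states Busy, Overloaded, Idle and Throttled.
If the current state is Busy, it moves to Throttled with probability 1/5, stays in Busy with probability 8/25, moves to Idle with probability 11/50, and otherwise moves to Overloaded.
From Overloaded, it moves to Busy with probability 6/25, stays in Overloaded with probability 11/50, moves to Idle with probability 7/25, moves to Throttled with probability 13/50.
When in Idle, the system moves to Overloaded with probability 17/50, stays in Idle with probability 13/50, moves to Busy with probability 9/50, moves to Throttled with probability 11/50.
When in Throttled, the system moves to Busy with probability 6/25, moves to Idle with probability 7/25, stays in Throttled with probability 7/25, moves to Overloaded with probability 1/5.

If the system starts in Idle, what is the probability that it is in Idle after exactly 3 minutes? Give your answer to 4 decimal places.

Propagate the distribution vector 3 minutes from Idle.
After 0 minutes: (0.0000, 0.0000, 1.0000, 0.0000)
After 1 minute: (0.1800, 0.3400, 0.2600, 0.2200)
After 2 minutes: (0.2388, 0.2540, 0.2640, 0.2432)
After 3 minutes: (0.2433, 0.2564, 0.2604, 0.2400)
P(in Idle after 3 minutes) = 0.2604

0.2604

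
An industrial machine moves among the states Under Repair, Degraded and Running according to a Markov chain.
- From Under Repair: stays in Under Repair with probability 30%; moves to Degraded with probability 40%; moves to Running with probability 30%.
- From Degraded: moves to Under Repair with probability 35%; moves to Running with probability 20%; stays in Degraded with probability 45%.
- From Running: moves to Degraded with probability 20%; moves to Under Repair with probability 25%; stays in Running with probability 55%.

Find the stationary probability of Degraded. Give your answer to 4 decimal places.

Let the stationary distribution be π with π = πP and π_1 + π_2 + π_3 = 1.
π_1 = 0.3·π_1 + 0.35·π_2 + 0.25·π_3
π_2 = 0.4·π_1 + 0.45·π_2 + 0.2·π_3
Solving with the normalization constraint gives π = (0.2996, 0.3466, 0.3538).
So the stationary probability of Degraded is 0.3466.

0.3466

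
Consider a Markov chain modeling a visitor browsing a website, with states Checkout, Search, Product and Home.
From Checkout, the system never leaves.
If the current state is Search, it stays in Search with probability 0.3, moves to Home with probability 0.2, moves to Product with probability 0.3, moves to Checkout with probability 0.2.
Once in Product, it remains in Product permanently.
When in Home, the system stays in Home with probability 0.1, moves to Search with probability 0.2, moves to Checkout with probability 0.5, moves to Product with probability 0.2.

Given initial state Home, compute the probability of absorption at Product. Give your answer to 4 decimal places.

Let h(s) be the probability of absorption at Product starting from transient state s. Then h(Product) = 1 and h(Checkout) = 0. By first-step analysis:
h(Search) = 0.2·0 + 0.3·h(Search) + 0.3·1 + 0.2·h(Home)
h(Home) = 0.5·0 + 0.2·h(Search) + 0.2·1 + 0.1·h(Home)
Solving: h(Search) = 0.5254, h(Home) = 0.3390.
Starting from Home, the probability is 0.3390.

0.3390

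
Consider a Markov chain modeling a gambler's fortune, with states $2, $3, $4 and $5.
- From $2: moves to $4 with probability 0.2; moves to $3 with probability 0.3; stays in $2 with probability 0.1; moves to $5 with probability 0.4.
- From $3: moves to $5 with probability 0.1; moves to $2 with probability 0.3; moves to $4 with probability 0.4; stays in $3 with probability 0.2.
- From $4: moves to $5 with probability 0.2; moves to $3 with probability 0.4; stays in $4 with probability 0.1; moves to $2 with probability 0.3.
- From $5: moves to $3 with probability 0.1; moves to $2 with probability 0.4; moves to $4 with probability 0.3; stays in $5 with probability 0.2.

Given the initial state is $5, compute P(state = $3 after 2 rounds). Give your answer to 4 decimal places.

Propagate the distribution vector 2 rounds from $5.
After 0 rounds: (0.0000, 0.0000, 0.0000, 1.0000)
After 1 round: (0.4000, 0.1000, 0.3000, 0.2000)
After 2 rounds: (0.2400, 0.2800, 0.2100, 0.2700)
P(in $3 after 2 rounds) = 0.2800

0.2800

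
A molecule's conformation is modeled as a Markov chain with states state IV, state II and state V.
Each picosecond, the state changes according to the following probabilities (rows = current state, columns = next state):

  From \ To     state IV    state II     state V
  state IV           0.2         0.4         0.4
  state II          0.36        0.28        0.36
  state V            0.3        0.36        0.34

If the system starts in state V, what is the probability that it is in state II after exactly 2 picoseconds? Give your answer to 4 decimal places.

0.3432

Sum over the intermediate state after 1 picosecond:
P = P(state V→state IV)·P(state IV→state II) + P(state V→state II)·P(state II→state II) + P(state V→state V)·P(state V→state II)
  = 0.3×0.4 + 0.36×0.28 + 0.34×0.36
  = 0.1200 + 0.1008 + 0.1224 = 0.3432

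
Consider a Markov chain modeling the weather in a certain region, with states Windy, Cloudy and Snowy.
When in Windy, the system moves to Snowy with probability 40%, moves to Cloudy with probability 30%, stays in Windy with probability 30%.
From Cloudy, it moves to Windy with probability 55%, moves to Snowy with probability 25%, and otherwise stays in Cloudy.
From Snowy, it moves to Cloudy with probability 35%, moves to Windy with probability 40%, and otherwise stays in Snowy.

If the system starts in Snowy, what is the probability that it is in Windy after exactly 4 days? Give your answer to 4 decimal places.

0.4031

Propagate the distribution vector 4 days from Snowy.
After 0 days: (0.0000, 0.0000, 1.0000)
After 1 day: (0.4000, 0.3500, 0.2500)
After 2 days: (0.4125, 0.2775, 0.3100)
After 3 days: (0.4004, 0.2878, 0.3119)
After 4 days: (0.4031, 0.2868, 0.3101)
P(in Windy after 4 days) = 0.4031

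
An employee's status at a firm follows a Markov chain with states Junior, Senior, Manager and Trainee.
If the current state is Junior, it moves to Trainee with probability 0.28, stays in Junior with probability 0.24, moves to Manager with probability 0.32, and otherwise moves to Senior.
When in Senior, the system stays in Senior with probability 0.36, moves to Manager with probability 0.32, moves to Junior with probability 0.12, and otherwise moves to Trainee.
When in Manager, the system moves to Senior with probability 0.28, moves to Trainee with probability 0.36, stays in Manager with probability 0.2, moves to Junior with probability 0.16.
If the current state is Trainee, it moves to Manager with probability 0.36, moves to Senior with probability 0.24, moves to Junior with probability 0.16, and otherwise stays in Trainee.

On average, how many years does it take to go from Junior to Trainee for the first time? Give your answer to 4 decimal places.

3.5282

Let t(s) be the expected number of years to first reach Trainee from state s, with t(Trainee) = 0. Conditioning on the first year:
t(Junior) = 1 + 0.24·t(Junior) + 0.16·t(Senior) + 0.32·t(Manager)
t(Senior) = 1 + 0.12·t(Junior) + 0.36·t(Senior) + 0.32·t(Manager)
t(Manager) = 1 + 0.16·t(Junior) + 0.28·t(Senior) + 0.2·t(Manager)
Solving: t(Junior) = 3.5282, t(Senior) = 3.8810, t(Manager) = 3.3140.
Expected years from Junior to Trainee: 3.5282.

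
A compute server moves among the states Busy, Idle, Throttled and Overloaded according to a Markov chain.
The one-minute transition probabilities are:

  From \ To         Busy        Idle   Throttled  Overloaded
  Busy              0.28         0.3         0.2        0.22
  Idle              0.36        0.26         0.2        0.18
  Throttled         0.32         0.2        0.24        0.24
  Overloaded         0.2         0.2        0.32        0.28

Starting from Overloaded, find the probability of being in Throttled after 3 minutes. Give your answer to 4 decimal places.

0.2381

Propagate the distribution vector 3 minutes from Overloaded.
After 0 minutes: (0.0000, 0.0000, 0.0000, 1.0000)
After 1 minute: (0.2000, 0.2000, 0.3200, 0.2800)
After 2 minutes: (0.2864, 0.2320, 0.2464, 0.2352)
After 3 minutes: (0.2896, 0.2426, 0.2381, 0.2298)
P(in Throttled after 3 minutes) = 0.2381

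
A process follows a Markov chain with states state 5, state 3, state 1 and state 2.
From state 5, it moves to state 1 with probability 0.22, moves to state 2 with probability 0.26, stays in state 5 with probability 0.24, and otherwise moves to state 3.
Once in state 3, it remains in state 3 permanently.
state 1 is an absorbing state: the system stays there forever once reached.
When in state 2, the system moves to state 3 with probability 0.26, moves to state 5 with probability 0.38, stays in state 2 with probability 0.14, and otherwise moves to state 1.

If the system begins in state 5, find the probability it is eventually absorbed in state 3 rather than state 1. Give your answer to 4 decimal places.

0.5559

Let h(s) be the probability of absorption at state 3 starting from transient state s. Then h(state 3) = 1 and h(state 1) = 0. By first-step analysis:
h(state 5) = 0.24·h(state 5) + 0.28·1 + 0.22·0 + 0.26·h(state 2)
h(state 2) = 0.38·h(state 5) + 0.26·1 + 0.22·0 + 0.14·h(state 2)
Solving: h(state 5) = 0.5559, h(state 2) = 0.5479.
Starting from state 5, the probability is 0.5559.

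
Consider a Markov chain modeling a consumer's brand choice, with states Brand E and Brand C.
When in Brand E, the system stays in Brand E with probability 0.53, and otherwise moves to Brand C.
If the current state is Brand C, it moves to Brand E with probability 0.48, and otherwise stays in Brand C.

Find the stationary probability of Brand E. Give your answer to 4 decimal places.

0.5053

Let the stationary distribution be π with π = πP and π_1 + π_2 = 1.
π_1 = 0.53·π_1 + 0.48·π_2
Solving with the normalization constraint gives π = (0.5053, 0.4947).
So the stationary probability of Brand E is 0.5053.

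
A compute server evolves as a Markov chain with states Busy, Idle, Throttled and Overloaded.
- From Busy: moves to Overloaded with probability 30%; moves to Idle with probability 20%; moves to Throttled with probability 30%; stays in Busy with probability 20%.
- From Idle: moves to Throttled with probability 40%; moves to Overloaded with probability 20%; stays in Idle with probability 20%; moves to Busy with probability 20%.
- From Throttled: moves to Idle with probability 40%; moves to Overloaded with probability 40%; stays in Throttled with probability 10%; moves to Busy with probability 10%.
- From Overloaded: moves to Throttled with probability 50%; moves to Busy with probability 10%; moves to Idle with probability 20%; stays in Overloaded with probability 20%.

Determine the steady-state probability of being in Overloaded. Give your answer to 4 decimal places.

Let the stationary distribution be π with π = πP and π_1 + π_2 + π_3 + π_4 = 1.
π_1 = 0.2·π_1 + 0.2·π_2 + 0.1·π_3 + 0.1·π_4
π_2 = 0.2·π_1 + 0.2·π_2 + 0.4·π_3 + 0.2·π_4
π_3 = 0.3·π_1 + 0.4·π_2 + 0.1·π_3 + 0.5·π_4
Solving with the normalization constraint gives π = (0.1404, 0.2637, 0.3183, 0.2777).
So the stationary probability of Overloaded is 0.2777.

0.2777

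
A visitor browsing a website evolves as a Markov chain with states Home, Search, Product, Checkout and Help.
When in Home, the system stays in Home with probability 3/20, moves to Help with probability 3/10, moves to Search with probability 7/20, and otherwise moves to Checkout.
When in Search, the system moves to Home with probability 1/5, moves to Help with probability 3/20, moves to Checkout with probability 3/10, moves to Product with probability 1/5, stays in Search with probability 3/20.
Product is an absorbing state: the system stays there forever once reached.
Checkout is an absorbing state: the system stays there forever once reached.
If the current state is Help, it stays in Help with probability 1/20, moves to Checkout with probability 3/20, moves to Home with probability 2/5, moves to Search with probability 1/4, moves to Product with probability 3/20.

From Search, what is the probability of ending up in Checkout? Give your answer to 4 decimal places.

0.6319

Let h(s) be the probability of absorption at Checkout starting from transient state s. Then h(Checkout) = 1 and h(Product) = 0. By first-step analysis:
h(Home) = 0.15·h(Home) + 0.35·h(Search) + 0.2·1 + 0.3·h(Help)
h(Search) = 0.2·h(Home) + 0.15·h(Search) + 0.2·0 + 0.3·1 + 0.15·h(Help)
h(Help) = 0.4·h(Home) + 0.25·h(Search) + 0.15·0 + 0.15·1 + 0.05·h(Help)
Solving: h(Home) = 0.7164, h(Search) = 0.6319, h(Help) = 0.6258.
Starting from Search, the probability is 0.6319.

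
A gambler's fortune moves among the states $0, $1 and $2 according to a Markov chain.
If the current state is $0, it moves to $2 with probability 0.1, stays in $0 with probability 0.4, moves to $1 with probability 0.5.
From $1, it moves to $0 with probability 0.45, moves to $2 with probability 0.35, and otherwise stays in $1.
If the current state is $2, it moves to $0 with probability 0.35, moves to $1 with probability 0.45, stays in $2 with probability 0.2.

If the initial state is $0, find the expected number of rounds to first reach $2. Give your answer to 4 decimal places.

5.0980

Let t(s) be the expected number of rounds to first reach $2 from state s, with t($2) = 0. Conditioning on the first round:
t($0) = 1 + 0.4·t($0) + 0.5·t($1)
t($1) = 1 + 0.45·t($0) + 0.2·t($1)
Solving: t($0) = 5.0980, t($1) = 4.1176.
Expected rounds from $0 to $2: 5.0980.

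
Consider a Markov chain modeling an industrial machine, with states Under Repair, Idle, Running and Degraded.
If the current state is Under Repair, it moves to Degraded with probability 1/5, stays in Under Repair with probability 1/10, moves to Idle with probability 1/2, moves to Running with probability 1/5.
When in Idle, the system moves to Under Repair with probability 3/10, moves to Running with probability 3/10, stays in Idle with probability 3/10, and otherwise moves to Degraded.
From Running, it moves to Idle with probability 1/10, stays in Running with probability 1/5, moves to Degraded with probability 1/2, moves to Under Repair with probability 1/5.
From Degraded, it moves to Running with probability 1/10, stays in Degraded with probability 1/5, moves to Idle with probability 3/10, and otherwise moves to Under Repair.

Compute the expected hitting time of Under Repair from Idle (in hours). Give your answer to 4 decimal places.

Let t(s) be the expected number of hours to first reach Under Repair from state s, with t(Under Repair) = 0. Conditioning on the first hour:
t(Idle) = 1 + 0.3·t(Idle) + 0.3·t(Running) + 0.1·t(Degraded)
t(Running) = 1 + 0.1·t(Idle) + 0.2·t(Running) + 0.5·t(Degraded)
t(Degraded) = 1 + 0.3·t(Idle) + 0.1·t(Running) + 0.2·t(Degraded)
Solving: t(Idle) = 3.3542, t(Running) = 3.5110, t(Degraded) = 2.9467.
Expected hours from Idle to Under Repair: 3.3542.

3.3542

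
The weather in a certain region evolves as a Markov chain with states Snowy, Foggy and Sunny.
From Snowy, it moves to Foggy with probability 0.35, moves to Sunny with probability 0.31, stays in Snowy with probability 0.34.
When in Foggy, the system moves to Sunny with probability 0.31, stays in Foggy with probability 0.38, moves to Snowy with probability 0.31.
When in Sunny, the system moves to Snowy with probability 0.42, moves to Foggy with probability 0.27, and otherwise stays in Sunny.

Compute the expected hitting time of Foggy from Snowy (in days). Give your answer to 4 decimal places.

3.0750

Let t(s) be the expected number of days to first reach Foggy from state s, with t(Foggy) = 0. Conditioning on the first day:
t(Snowy) = 1 + 0.34·t(Snowy) + 0.31·t(Sunny)
t(Sunny) = 1 + 0.42·t(Snowy) + 0.31·t(Sunny)
Solving: t(Snowy) = 3.0750, t(Sunny) = 3.3210.
Expected days from Snowy to Foggy: 3.0750.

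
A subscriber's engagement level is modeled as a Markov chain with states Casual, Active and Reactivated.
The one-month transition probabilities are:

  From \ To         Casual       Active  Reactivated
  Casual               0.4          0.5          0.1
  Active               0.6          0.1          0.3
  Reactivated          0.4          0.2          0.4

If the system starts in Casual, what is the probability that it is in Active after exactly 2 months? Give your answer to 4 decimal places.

0.2700

Sum over the intermediate state after 1 month:
P = P(Casual→Casual)·P(Casual→Active) + P(Casual→Active)·P(Active→Active) + P(Casual→Reactivated)·P(Reactivated→Active)
  = 0.4×0.5 + 0.5×0.1 + 0.1×0.2
  = 0.2000 + 0.0500 + 0.0200 = 0.2700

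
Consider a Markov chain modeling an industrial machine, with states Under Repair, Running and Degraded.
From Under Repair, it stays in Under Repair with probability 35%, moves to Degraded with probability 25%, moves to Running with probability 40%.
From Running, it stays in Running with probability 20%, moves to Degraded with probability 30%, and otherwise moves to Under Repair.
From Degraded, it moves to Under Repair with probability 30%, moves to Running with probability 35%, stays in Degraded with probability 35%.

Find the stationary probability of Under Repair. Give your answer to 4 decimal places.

0.3834

Let the stationary distribution be π with π = πP and π_1 + π_2 + π_3 = 1.
π_1 = 0.35·π_1 + 0.5·π_2 + 0.3·π_3
π_2 = 0.4·π_1 + 0.2·π_2 + 0.35·π_3
Solving with the normalization constraint gives π = (0.3834, 0.3210, 0.2956).
So the stationary probability of Under Repair is 0.3834.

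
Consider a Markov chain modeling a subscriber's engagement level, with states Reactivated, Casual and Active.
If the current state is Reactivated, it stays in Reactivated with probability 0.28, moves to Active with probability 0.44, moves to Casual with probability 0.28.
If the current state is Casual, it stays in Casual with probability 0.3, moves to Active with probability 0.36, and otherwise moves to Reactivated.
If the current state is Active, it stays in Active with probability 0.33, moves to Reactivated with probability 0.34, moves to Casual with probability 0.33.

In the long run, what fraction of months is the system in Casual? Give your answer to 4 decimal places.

Let the stationary distribution be π with π = πP and π_1 + π_2 + π_3 = 1.
π_1 = 0.28·π_1 + 0.34·π_2 + 0.34·π_3
π_2 = 0.28·π_1 + 0.3·π_2 + 0.33·π_3
Solving with the normalization constraint gives π = (0.3208, 0.3048, 0.3744).
So the stationary probability of Casual is 0.3048.

0.3048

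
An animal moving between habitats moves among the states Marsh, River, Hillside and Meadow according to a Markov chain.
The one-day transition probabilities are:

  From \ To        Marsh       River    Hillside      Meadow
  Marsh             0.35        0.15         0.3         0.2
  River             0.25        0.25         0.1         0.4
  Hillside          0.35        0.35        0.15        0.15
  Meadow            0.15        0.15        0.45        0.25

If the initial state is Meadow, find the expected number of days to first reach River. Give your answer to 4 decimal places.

4.6930

Let t(s) be the expected number of days to first reach River from state s, with t(River) = 0. Conditioning on the first day:
t(Marsh) = 1 + 0.35·t(Marsh) + 0.3·t(Hillside) + 0.2·t(Meadow)
t(Hillside) = 1 + 0.35·t(Marsh) + 0.15·t(Hillside) + 0.15·t(Meadow)
t(Meadow) = 1 + 0.15·t(Marsh) + 0.45·t(Hillside) + 0.25·t(Meadow)
Solving: t(Marsh) = 4.8246, t(Hillside) = 3.9912, t(Meadow) = 4.6930.
Expected days from Meadow to River: 4.6930.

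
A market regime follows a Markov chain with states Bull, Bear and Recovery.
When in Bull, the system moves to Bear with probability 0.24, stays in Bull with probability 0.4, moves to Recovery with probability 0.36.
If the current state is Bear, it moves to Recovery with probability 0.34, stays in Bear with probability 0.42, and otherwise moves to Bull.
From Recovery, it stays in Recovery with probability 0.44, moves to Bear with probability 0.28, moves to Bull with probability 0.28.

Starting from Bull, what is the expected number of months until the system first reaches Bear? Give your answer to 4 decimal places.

3.9116

Let t(s) be the expected number of months to first reach Bear from state s, with t(Bear) = 0. Conditioning on the first month:
t(Bull) = 1 + 0.4·t(Bull) + 0.36·t(Recovery)
t(Recovery) = 1 + 0.28·t(Bull) + 0.44·t(Recovery)
Solving: t(Bull) = 3.9116, t(Recovery) = 3.7415.
Expected months from Bull to Bear: 3.9116.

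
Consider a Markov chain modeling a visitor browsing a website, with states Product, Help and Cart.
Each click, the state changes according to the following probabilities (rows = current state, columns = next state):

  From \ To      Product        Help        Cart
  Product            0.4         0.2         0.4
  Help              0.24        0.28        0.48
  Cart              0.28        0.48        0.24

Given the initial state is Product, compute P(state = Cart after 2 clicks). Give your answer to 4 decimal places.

0.3520

Sum over the intermediate state after 1 click:
P = P(Product→Product)·P(Product→Cart) + P(Product→Help)·P(Help→Cart) + P(Product→Cart)·P(Cart→Cart)
  = 0.4×0.4 + 0.2×0.48 + 0.4×0.24
  = 0.1600 + 0.0960 + 0.0960 = 0.3520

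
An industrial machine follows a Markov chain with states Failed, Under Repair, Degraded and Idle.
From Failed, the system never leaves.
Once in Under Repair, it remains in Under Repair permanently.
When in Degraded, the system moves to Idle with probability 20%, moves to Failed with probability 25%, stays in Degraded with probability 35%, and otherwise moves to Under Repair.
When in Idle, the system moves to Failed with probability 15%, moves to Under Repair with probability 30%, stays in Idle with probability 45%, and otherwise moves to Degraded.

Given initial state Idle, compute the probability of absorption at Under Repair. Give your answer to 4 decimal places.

0.6370

Let h(s) be the probability of absorption at Under Repair starting from transient state s. Then h(Under Repair) = 1 and h(Failed) = 0. By first-step analysis:
h(Degraded) = 0.25·0 + 0.2·1 + 0.35·h(Degraded) + 0.2·h(Idle)
h(Idle) = 0.15·0 + 0.3·1 + 0.1·h(Degraded) + 0.45·h(Idle)
Solving: h(Degraded) = 0.5037, h(Idle) = 0.6370.
Starting from Idle, the probability is 0.6370.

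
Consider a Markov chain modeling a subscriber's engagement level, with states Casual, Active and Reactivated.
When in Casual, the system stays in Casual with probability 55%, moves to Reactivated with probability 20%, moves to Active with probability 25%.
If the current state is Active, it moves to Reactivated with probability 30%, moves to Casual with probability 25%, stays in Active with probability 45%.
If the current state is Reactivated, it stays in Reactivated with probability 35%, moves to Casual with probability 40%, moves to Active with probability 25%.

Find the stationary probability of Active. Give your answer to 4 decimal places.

Let the stationary distribution be π with π = πP and π_1 + π_2 + π_3 = 1.
π_1 = 0.55·π_1 + 0.25·π_2 + 0.4·π_3
π_2 = 0.25·π_1 + 0.45·π_2 + 0.25·π_3
Solving with the normalization constraint gives π = (0.4154, 0.3125, 0.2721).
So the stationary probability of Active is 0.3125.

0.3125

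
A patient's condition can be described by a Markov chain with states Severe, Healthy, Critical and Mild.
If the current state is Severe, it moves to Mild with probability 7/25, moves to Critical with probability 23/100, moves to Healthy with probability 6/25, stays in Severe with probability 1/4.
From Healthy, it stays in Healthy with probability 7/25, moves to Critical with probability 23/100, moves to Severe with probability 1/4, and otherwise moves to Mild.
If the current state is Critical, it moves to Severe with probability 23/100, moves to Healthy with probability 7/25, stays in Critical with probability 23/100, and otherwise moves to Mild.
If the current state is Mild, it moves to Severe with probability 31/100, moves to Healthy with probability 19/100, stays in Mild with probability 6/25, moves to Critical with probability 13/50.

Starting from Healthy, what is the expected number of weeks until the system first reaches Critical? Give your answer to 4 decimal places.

Let t(s) be the expected number of weeks to first reach Critical from state s, with t(Critical) = 0. Conditioning on the first week:
t(Severe) = 1 + 0.25·t(Severe) + 0.24·t(Healthy) + 0.28·t(Mild)
t(Healthy) = 1 + 0.25·t(Severe) + 0.28·t(Healthy) + 0.24·t(Mild)
t(Mild) = 1 + 0.31·t(Severe) + 0.19·t(Healthy) + 0.24·t(Mild)
Solving: t(Severe) = 4.2051, t(Healthy) = 4.2102, t(Mild) = 4.0836.
Expected weeks from Healthy to Critical: 4.2102.

4.2102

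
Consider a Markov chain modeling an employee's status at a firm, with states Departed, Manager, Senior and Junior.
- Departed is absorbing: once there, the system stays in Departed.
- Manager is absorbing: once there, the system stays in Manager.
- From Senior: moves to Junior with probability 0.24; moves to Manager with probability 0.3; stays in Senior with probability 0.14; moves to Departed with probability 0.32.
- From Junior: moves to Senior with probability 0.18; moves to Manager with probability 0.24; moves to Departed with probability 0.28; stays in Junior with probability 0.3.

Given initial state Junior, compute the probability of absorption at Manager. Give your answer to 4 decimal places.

0.4660

Let h(s) be the probability of absorption at Manager starting from transient state s. Then h(Manager) = 1 and h(Departed) = 0. By first-step analysis:
h(Senior) = 0.32·0 + 0.3·1 + 0.14·h(Senior) + 0.24·h(Junior)
h(Junior) = 0.28·0 + 0.24·1 + 0.18·h(Senior) + 0.3·h(Junior)
Solving: h(Senior) = 0.4789, h(Junior) = 0.4660.
Starting from Junior, the probability is 0.4660.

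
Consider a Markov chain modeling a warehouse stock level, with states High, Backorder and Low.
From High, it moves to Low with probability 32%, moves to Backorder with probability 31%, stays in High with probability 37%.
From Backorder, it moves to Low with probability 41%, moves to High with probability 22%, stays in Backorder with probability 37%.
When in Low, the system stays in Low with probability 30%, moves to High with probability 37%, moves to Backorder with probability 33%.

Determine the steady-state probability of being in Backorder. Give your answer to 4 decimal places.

Let the stationary distribution be π with π = πP and π_1 + π_2 + π_3 = 1.
π_1 = 0.37·π_1 + 0.22·π_2 + 0.37·π_3
π_2 = 0.31·π_1 + 0.37·π_2 + 0.33·π_3
Solving with the normalization constraint gives π = (0.3194, 0.3371, 0.3435).
So the stationary probability of Backorder is 0.3371.

0.3371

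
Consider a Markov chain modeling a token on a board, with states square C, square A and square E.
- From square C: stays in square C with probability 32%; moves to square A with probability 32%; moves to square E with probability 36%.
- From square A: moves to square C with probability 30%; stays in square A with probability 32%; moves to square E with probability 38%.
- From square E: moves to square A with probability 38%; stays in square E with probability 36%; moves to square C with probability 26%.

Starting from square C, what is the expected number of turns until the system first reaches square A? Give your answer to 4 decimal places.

2.9274

Let t(s) be the expected number of turns to first reach square A from state s, with t(square A) = 0. Conditioning on the first turn:
t(square C) = 1 + 0.32·t(square C) + 0.36·t(square E)
t(square E) = 1 + 0.26·t(square C) + 0.36·t(square E)
Solving: t(square C) = 2.9274, t(square E) = 2.7518.
Expected turns from square C to square A: 2.9274.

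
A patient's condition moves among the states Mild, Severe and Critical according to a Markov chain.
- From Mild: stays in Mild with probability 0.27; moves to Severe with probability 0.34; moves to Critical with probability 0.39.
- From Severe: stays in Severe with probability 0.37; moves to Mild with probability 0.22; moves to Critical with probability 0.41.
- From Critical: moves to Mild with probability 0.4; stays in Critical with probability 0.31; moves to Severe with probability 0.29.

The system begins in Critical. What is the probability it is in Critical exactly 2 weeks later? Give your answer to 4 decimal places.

Sum over the intermediate state after 1 week:
P = P(Critical→Mild)·P(Mild→Critical) + P(Critical→Severe)·P(Severe→Critical) + P(Critical→Critical)·P(Critical→Critical)
  = 0.4×0.39 + 0.29×0.41 + 0.31×0.31
  = 0.1560 + 0.1189 + 0.0961 = 0.3710

0.3710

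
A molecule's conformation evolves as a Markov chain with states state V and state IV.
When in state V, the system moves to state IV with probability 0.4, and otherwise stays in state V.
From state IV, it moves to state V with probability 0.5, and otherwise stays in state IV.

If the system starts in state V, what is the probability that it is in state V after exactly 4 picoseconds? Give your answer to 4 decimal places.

0.5556

Propagate the distribution vector 4 picoseconds from state V.
After 0 picoseconds: (1.0000, 0.0000)
After 1 picosecond: (0.6000, 0.4000)
After 2 picoseconds: (0.5600, 0.4400)
After 3 picoseconds: (0.5560, 0.4440)
After 4 picoseconds: (0.5556, 0.4444)
P(in state V after 4 picoseconds) = 0.5556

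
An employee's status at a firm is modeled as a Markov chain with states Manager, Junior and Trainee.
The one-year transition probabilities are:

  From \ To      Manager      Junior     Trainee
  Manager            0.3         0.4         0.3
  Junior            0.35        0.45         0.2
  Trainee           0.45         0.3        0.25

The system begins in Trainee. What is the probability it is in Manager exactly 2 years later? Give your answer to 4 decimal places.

Sum over the intermediate state after 1 year:
P = P(Trainee→Manager)·P(Manager→Manager) + P(Trainee→Junior)·P(Junior→Manager) + P(Trainee→Trainee)·P(Trainee→Manager)
  = 0.45×0.3 + 0.3×0.35 + 0.25×0.45
  = 0.1350 + 0.1050 + 0.1125 = 0.3525

0.3525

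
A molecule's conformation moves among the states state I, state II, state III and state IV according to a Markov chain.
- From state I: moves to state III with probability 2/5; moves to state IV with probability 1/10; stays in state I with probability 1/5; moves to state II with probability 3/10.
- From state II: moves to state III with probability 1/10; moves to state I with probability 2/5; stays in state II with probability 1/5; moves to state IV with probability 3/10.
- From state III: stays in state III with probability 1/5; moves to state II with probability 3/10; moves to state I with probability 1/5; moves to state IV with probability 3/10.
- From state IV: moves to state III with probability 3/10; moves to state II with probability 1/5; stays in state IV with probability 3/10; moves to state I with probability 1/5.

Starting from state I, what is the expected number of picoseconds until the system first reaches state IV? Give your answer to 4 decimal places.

Let t(s) be the expected number of picoseconds to first reach state IV from state s, with t(state IV) = 0. Conditioning on the first picosecond:
t(state I) = 1 + 0.2·t(state I) + 0.3·t(state II) + 0.4·t(state III)
t(state II) = 1 + 0.4·t(state I) + 0.2·t(state II) + 0.1·t(state III)
t(state III) = 1 + 0.2·t(state I) + 0.3·t(state II) + 0.2·t(state III)
Solving: t(state I) = 4.8175, t(state II) = 4.1606, t(state III) = 4.0146.
Expected picoseconds from state I to state IV: 4.8175.

4.8175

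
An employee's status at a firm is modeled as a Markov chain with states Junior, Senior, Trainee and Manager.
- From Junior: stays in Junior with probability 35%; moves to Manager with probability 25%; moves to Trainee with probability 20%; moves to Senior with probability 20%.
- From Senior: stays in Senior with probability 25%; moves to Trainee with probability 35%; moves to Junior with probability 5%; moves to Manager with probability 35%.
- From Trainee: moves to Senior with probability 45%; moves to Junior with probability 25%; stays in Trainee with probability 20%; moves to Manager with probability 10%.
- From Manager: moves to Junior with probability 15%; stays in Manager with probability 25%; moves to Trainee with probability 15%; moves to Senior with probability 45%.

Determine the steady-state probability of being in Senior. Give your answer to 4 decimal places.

0.3385

Let the stationary distribution be π with π = πP and π_1 + π_2 + π_3 + π_4 = 1.
π_1 = 0.35·π_1 + 0.05·π_2 + 0.25·π_3 + 0.15·π_4
π_2 = 0.2·π_1 + 0.25·π_2 + 0.45·π_3 + 0.45·π_4
π_3 = 0.2·π_1 + 0.35·π_2 + 0.2·π_3 + 0.15·π_4
Solving with the normalization constraint gives π = (0.1750, 0.3385, 0.2384, 0.2481).
So the stationary probability of Senior is 0.3385.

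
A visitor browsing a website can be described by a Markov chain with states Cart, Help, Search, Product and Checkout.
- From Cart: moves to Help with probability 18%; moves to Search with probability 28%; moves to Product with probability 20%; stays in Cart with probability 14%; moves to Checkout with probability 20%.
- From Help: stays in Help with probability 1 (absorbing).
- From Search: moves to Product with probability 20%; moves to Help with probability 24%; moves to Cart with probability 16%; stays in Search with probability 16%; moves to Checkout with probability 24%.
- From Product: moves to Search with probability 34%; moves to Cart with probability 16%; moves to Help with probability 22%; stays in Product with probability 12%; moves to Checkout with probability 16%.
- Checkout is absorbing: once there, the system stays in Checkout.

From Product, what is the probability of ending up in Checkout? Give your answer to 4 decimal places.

0.4625

Let h(s) be the probability of absorption at Checkout starting from transient state s. Then h(Checkout) = 1 and h(Help) = 0. By first-step analysis:
h(Cart) = 0.14·h(Cart) + 0.18·0 + 0.28·h(Search) + 0.2·h(Product) + 0.2·1
h(Search) = 0.16·h(Cart) + 0.24·0 + 0.16·h(Search) + 0.2·h(Product) + 0.24·1
h(Product) = 0.16·h(Cart) + 0.22·0 + 0.34·h(Search) + 0.12·h(Product) + 0.16·1
Solving: h(Cart) = 0.5000, h(Search) = 0.4911, h(Product) = 0.4625.
Starting from Product, the probability is 0.4625.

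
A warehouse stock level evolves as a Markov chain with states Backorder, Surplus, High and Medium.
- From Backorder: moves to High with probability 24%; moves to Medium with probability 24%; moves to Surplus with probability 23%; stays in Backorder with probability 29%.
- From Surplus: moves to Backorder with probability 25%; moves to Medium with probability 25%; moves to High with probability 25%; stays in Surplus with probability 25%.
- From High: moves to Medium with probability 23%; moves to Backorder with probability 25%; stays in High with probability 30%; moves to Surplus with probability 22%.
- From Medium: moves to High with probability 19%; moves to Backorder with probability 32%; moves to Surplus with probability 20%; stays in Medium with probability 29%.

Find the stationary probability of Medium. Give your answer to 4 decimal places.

Let the stationary distribution be π with π = πP and π_1 + π_2 + π_3 + π_4 = 1.
π_1 = 0.29·π_1 + 0.25·π_2 + 0.25·π_3 + 0.32·π_4
π_2 = 0.23·π_1 + 0.25·π_2 + 0.22·π_3 + 0.2·π_4
π_3 = 0.24·π_1 + 0.25·π_2 + 0.3·π_3 + 0.19·π_4
Solving with the normalization constraint gives π = (0.2788, 0.2245, 0.2443, 0.2524).
So the stationary probability of Medium is 0.2524.

0.2524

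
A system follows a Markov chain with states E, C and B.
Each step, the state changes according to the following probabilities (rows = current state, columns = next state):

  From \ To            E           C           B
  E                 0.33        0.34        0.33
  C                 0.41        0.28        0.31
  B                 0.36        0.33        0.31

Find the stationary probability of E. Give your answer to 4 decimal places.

Let the stationary distribution be π with π = πP and π_1 + π_2 + π_3 = 1.
π_1 = 0.33·π_1 + 0.41·π_2 + 0.36·π_3
π_2 = 0.34·π_1 + 0.28·π_2 + 0.33·π_3
Solving with the normalization constraint gives π = (0.3649, 0.3178, 0.3173).
So the stationary probability of E is 0.3649.

0.3649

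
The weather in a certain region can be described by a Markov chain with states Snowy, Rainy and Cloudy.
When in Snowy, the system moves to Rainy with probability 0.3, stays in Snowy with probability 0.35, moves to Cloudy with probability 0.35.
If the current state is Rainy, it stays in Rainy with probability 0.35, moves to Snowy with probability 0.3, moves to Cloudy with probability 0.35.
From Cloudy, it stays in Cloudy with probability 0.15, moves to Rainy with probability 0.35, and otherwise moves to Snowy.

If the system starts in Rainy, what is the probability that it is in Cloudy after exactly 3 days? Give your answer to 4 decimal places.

Propagate the distribution vector 3 days from Rainy.
After 0 days: (0.0000, 1.0000, 0.0000)
After 1 day: (0.3000, 0.3500, 0.3500)
After 2 days: (0.3850, 0.3350, 0.2800)
After 3 days: (0.3753, 0.3308, 0.2940)
P(in Cloudy after 3 days) = 0.2940

0.2940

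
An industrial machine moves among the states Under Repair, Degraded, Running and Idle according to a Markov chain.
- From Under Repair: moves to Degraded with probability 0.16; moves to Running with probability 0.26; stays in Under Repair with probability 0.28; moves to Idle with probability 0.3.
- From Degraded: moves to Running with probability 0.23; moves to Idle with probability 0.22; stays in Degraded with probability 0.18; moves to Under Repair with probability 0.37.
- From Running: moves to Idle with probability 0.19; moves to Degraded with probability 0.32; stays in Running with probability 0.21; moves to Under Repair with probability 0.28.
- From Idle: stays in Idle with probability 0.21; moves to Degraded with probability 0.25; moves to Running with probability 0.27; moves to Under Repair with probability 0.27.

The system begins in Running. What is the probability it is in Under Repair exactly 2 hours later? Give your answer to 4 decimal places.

Propagate the distribution vector 2 hours from Running.
After 0 hours: (0.0000, 0.0000, 1.0000, 0.0000)
After 1 hour: (0.2800, 0.3200, 0.2100, 0.1900)
After 2 hours: (0.3069, 0.2171, 0.2418, 0.2342)
P(in Under Repair after 2 hours) = 0.3069

0.3069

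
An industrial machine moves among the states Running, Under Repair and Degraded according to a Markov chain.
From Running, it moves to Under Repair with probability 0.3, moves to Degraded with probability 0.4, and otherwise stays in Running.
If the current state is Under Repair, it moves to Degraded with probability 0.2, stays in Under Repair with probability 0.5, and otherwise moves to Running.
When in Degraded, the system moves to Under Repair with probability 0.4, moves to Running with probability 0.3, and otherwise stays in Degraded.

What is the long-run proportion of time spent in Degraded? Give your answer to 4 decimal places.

0.2889

Let the stationary distribution be π with π = πP and π_1 + π_2 + π_3 = 1.
π_1 = 0.3·π_1 + 0.3·π_2 + 0.3·π_3
π_2 = 0.3·π_1 + 0.5·π_2 + 0.4·π_3
Solving with the normalization constraint gives π = (0.3000, 0.4111, 0.2889).
So the stationary probability of Degraded is 0.2889.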